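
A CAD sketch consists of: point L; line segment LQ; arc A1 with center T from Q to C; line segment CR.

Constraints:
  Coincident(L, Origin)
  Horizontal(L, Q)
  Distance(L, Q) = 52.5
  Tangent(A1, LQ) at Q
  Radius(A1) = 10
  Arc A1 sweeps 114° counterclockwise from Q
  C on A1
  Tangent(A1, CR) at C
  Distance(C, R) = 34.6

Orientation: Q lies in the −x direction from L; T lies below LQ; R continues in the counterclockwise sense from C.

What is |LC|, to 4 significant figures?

63.22

L is at the origin; L and Q share the same y with |LQ| = 52.5 and Q on the −x side, so Q = (-52.50, 0.000). The tangent condition forces TQ to be normal to LQ, so T = Q + (0, -10) = (-52.50, -10.00). On A1, Q sits at bearing 90° from T; a 114° counterclockwise sweep puts C at bearing 204°, so C = T + 10.0·(cos 204°, sin 204°) = (-61.64, -14.07). Then |LC| = |C − L| = 63.22.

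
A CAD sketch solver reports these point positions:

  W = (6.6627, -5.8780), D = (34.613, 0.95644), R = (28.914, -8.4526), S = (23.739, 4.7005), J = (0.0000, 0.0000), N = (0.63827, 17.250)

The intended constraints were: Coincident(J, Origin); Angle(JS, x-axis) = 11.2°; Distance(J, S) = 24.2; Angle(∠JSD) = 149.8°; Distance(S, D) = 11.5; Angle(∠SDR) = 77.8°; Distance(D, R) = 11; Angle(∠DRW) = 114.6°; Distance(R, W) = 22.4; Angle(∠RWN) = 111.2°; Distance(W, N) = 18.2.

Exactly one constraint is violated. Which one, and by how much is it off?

Distance(W, N) = 18.2 — off by 5.70.

J = (0.00, 0.00) ✓; JS at 11.20° ✓; |JS| = 24.20 ✓; ∠JSD = 149.8° ✓; |SD| = 11.50 ✓; ∠SDR = 77.80° ✓; |DR| = 11.00 ✓; ∠DRW = 114.6° ✓; |RW| = 22.40 ✓; ∠RWN = 111.2° ✓; |WN| = 23.90 ✗.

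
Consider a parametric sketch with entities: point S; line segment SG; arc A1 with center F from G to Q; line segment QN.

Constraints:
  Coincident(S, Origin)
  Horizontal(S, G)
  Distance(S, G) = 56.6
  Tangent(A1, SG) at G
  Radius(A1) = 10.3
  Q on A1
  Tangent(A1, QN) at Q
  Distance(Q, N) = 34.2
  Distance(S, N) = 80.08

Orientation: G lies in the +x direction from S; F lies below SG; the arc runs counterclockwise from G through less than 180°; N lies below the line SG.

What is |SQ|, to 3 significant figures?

50.5

Checks: |FQ| = 10.30 ✓; ∠(FQ, QN) = 90.00° ✓; |QN| = 34.20 ✓; |SN| = 80.08 ✓.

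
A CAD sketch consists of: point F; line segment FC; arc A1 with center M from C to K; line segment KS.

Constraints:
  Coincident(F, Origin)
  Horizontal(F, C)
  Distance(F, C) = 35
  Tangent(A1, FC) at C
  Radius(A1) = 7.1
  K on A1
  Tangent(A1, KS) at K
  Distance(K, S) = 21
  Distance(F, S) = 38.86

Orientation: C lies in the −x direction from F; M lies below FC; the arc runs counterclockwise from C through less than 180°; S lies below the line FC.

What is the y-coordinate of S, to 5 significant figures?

-27.823

Checks: |MK| = 7.100 ✓; ∠(MK, KS) = 90.00° ✓; |KS| = 21.00 ✓; |FS| = 38.86 ✓.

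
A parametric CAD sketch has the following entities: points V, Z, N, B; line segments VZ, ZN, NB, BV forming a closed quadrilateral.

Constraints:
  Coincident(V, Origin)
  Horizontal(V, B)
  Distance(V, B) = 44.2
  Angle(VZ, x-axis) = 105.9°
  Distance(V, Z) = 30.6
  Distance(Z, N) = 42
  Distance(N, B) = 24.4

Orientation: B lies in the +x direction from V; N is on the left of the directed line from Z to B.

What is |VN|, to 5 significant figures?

39.353

Checks: |ZN| = 42.00 ✓; |NB| = 24.40 ✓.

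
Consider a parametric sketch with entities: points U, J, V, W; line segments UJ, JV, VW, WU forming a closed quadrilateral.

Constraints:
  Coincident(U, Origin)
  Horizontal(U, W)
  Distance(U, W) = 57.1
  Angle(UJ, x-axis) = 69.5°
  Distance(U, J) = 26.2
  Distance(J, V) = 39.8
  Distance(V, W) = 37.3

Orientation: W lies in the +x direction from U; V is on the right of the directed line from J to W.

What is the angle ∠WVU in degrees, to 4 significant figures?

128.9°

U is at the origin; U and W share the same y with |UW| = 57.1 and W in +x, so W = (57.1, 0). UJ runs at 69.5° with |UJ| = 26.2, so J = (9.175, 24.54). V is determined by |JV| = 39.8 and |VW| = 37.3 together: it lies at the intersection of circle(J, 39.8) and circle(W, 37.3). With |JW| = 53.84, the foot of the radical line on JW is 28.71 from J and the perpendicular offset is √(39.8² − 28.71²) = 27.56. Taking the right-of-JW solution: V = (22.17, -13.08).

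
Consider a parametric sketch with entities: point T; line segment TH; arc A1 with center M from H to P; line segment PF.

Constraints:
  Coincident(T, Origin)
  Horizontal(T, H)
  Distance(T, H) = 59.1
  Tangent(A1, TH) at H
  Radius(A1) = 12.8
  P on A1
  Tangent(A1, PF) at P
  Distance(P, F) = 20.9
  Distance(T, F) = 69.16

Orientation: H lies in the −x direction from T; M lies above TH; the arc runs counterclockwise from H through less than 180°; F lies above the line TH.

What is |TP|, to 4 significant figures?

51.62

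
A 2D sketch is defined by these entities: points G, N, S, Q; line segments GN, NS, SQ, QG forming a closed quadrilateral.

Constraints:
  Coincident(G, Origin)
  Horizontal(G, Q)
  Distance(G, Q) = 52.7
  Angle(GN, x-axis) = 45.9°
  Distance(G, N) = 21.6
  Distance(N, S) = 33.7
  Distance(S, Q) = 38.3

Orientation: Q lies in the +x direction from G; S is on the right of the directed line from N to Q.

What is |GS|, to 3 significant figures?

26.1

Checks: |NS| = 33.70 ✓; |SQ| = 38.30 ✓.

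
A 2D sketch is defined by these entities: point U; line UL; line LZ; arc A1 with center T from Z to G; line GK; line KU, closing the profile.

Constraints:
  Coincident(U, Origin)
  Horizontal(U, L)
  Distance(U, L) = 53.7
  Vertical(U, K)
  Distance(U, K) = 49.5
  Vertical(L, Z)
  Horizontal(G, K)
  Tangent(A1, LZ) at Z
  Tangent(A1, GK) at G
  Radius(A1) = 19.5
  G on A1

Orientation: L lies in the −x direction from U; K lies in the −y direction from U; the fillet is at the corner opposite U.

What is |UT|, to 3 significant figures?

45.5

U is at the origin; U and L share the same y with |UL| = 53.7 and L on the −x side, so L = (-53.7, 0.00). UK is vertical with |UK| = 49.5 and K on the −y side, so K = (0.00, -49.5). The virtual corner opposite U is at (-53.7, -49.5). Since A1 is tangent to LZ there, TZ ⟂ LZ and A1 meets GK tangentially, so TG is at right angles to GK, with radius 19.5, so the center T sits 19.5 in from both sides at T = (-34.2, -30.0). Then |UT| = |T − U| = 45.5.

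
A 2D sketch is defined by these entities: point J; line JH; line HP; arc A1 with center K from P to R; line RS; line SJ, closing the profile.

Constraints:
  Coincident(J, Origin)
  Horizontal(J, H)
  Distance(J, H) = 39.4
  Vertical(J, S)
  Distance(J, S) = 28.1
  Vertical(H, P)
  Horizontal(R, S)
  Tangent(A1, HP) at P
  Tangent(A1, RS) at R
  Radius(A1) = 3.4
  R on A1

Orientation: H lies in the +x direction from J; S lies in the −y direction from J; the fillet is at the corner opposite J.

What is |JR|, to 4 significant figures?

45.67

The virtual corner opposite J is at (39.40, -28.10). The tangent condition forces KP to be normal to HP and tangency of A1 to RS means the radius KR is perpendicular to RS, with radius 3.4, so the center K sits 3.4 in from both sides at K = (36.00, -24.70). That places the tangent points at P = (39.40, -24.70) on HP and R = (36.00, -28.10) on RS. Then |JR| = |R − J| = 45.67.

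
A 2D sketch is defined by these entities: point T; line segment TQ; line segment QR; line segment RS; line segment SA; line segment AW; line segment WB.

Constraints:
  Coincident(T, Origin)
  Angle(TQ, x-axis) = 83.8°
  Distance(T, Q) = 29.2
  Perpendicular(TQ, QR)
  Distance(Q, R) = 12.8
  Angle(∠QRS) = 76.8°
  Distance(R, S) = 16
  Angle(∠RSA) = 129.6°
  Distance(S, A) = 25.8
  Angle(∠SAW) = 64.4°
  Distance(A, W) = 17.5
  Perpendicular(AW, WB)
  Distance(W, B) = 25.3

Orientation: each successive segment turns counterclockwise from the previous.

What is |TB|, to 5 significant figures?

22.871

T is at the origin; TQ runs at 83.8° with length 29.2, so Q = (3.1536, 29.029). The perpendicularity gives QR at right angles to TQ, so QR runs at 173.80°; with |QR| = 12.8, R = (-9.5716, 30.412). ∠QRS = 76.8° gives RS at -83.000° from the x-axis; with |RS| = 16.0, S = (-7.6216, 14.531). ∠RSA = 129.6° gives SA at -32.600° from the x-axis; with |SA| = 25.8, A = (14.114, 0.63058). ∠SAW = 64.4° gives AW at 83.000° from the x-axis; with |AW| = 17.5, W = (16.246, 18.000). AW is perpendicular to WB, so WB runs at 173.00°; with |WB| = 25.3, B = (-8.8651, 21.083). Then |TB| = |B − T| = 22.871.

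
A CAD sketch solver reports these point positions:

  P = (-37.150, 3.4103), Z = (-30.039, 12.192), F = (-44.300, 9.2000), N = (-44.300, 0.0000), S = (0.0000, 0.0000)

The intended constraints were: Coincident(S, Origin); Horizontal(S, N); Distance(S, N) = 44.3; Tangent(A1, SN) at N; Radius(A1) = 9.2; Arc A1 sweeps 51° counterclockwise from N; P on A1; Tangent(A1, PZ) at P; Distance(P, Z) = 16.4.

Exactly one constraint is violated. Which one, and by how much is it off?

Distance(P, Z) = 16.4 — off by 5.10.

S = (0.00, 0.00) ✓; S.y = 0.00, N.y = 0.00 ✓; |SN| = 44.30 ✓; ∠(FN, NS) = 90.00° ✓; |FN| = 9.200 ✓; bearing(F→P) − bearing(F→N) = 51.00° ✓; |FP| = 9.200 ✓; ∠(FP, PZ) = 90.00° ✓; |PZ| = 11.30 ✗.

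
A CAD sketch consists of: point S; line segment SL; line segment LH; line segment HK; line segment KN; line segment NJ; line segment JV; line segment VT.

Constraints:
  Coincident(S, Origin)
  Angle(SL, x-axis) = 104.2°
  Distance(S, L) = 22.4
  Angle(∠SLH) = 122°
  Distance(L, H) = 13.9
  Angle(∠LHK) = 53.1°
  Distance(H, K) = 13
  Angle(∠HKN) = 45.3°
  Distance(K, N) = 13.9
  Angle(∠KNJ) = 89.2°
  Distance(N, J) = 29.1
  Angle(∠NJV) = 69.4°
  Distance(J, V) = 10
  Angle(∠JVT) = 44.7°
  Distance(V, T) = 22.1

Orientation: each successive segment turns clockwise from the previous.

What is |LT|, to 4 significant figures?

25.04

S is at the origin; SL runs at 104.2° with length 22.4, so L = (-5.495, 21.72). ∠SLH = 122.0° gives LH at 46.20° from the x-axis; with |LH| = 13.9, H = (4.126, 31.75). ∠LHK = 53.1° gives HK at -80.70° from the x-axis; with |HK| = 13.0, K = (6.227, 18.92). ∠HKN = 45.3° gives KN at 144.6° from the x-axis; with |KN| = 13.9, N = (-5.104, 26.97). ∠KNJ = 89.2° gives NJ at 53.80° from the x-axis; with |NJ| = 29.1, J = (12.08, 50.45). ∠NJV = 69.4° gives JV at -56.80° from the x-axis; with |JV| = 10.0, V = (17.56, 42.09). ∠JVT = 44.7° gives VT at 167.9° from the x-axis; with |VT| = 22.1, T = (-4.050, 46.72). Then |LT| = |T − L| = 25.04.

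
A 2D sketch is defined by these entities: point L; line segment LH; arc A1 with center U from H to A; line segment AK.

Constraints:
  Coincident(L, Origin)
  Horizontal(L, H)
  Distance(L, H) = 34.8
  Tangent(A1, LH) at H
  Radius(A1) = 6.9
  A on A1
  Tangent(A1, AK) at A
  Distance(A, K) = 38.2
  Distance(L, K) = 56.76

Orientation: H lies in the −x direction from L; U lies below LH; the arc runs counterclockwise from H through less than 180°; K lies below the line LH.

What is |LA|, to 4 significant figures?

42.38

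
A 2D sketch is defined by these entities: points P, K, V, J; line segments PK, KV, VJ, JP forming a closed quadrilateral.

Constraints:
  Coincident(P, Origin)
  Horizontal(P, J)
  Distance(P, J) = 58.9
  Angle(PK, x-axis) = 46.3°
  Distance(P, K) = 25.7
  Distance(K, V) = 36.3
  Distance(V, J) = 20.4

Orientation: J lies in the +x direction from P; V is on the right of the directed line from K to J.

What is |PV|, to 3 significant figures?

41.9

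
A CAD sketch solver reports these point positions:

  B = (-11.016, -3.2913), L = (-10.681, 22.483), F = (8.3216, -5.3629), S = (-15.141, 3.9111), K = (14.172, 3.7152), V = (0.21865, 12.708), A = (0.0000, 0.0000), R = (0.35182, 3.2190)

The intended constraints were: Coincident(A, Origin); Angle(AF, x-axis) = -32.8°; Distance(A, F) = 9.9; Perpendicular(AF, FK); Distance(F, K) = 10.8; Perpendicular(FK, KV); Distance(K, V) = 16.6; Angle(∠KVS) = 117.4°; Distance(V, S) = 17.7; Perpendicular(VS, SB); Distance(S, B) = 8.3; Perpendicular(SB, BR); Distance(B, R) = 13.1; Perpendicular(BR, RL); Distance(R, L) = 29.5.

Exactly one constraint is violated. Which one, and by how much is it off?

Distance(R, L) = 29.5 — off by 7.30.

A = (0.00, 0.00) ✓; AF at -32.80° ✓; |AF| = 9.900 ✓; ∠(AF, FK) = 90.00° ✓; |FK| = 10.80 ✓; ∠(FK, KV) = 90.00° ✓; |KV| = 16.60 ✓; ∠KVS = 117.4° ✓; |VS| = 17.70 ✓; ∠(VS, SB) = 90.00° ✓; |SB| = 8.300 ✓; ∠(SB, BR) = 90.00° ✓; |BR| = 13.10 ✓; ∠(BR, RL) = 90.00° ✓; |RL| = 22.20 ✗.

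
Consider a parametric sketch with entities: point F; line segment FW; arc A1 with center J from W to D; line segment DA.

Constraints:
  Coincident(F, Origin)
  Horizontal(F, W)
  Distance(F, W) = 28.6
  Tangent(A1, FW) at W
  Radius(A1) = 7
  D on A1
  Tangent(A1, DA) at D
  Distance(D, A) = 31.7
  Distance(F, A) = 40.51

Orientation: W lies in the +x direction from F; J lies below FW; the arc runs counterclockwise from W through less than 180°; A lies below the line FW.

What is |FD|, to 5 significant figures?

22.467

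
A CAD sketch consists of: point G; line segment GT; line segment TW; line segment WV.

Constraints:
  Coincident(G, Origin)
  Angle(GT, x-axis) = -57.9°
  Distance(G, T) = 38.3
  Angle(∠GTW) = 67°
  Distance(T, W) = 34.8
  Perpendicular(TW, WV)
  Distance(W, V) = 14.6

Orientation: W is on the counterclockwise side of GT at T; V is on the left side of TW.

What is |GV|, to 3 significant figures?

28.6

G is at the origin; GT runs at -57.9° with length 38.3, so T = 38.3·(cos -57.9°, sin -57.9°) = (20.4, -32.4). ∠GTW = 67.0°, so TW runs at -57.9° + (180° − 67.0°) = 55.1° from the x-axis; with |TW| = 34.8, W = T + 34.8·(cos 55.1°, sin 55.1°) = (40.3, -3.90). TW ⟂ WV; with |WV| = 14.6 on the left of TW, V = W + 14.6·(-0.820, 0.572) = (28.3, 4.45). Then |GV| = |V − G| = 28.6.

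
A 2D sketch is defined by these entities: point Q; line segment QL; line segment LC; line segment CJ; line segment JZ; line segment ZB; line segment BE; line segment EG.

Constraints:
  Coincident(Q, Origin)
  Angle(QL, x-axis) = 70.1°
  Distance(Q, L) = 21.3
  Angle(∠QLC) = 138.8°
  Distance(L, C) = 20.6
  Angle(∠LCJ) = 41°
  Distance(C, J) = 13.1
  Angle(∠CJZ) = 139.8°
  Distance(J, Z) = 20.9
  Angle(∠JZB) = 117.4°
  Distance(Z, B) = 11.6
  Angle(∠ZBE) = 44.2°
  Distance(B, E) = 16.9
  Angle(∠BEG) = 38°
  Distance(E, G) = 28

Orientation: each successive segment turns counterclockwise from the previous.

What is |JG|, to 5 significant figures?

36.847

Q is at the origin; QL runs at 70.1° with length 21.3, so L = (7.2501, 20.028). ∠QLC = 138.8° gives LC at 111.30° from the x-axis; with |LC| = 20.6, C = (-0.23289, 39.221). ∠LCJ = 41.0° gives CJ at -109.70° from the x-axis; with |CJ| = 13.1, J = (-4.6488, 26.888). ∠CJZ = 139.8° gives JZ at -69.500° from the x-axis; with |JZ| = 20.9, Z = (2.6705, 7.3113). ∠JZB = 117.4° gives ZB at -6.9000° from the x-axis; with |ZB| = 11.6, B = (14.186, 5.9177). ∠ZBE = 44.2° gives BE at 128.90° from the x-axis; with |BE| = 16.9, E = (3.5739, 19.070). ∠BEG = 38.0° gives EG at -89.100° from the x-axis; with |EG| = 28.0, G = (4.0137, -8.9266). Then |JG| = |G − J| = 36.847.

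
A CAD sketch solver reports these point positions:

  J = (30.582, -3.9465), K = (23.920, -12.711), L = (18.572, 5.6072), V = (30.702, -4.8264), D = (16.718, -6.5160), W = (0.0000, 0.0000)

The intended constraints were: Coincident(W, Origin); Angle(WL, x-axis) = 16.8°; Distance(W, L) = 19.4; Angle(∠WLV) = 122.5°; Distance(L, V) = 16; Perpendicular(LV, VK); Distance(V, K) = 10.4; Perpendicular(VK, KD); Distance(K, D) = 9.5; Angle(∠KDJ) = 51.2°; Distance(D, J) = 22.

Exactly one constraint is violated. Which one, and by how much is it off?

Distance(D, J) = 22 — off by 7.90.

W = (0.00, 0.00) ✓; WL at 16.80° ✓; |WL| = 19.40 ✓; ∠WLV = 122.5° ✓; |LV| = 16.00 ✓; ∠(LV, VK) = 90.00° ✓; |VK| = 10.40 ✓; ∠(VK, KD) = 90.00° ✓; |KD| = 9.500 ✓; ∠KDJ = 51.20° ✓; |DJ| = 14.10 ✗.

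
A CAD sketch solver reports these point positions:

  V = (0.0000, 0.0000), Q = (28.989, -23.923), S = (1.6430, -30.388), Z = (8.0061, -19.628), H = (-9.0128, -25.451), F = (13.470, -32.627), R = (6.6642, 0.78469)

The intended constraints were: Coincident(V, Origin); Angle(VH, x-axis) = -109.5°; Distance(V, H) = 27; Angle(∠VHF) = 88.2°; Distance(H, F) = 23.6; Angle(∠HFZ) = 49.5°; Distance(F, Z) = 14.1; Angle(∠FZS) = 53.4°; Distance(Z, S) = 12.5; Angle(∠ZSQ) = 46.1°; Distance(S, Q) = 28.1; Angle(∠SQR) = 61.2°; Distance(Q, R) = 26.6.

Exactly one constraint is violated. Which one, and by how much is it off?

Distance(Q, R) = 26.6 — off by 6.70.

V = (0.00, 0.00) ✓; VH at -109.5° ✓; |VH| = 27.00 ✓; ∠VHF = 88.20° ✓; |HF| = 23.60 ✓; ∠HFZ = 49.50° ✓; |FZ| = 14.10 ✓; ∠FZS = 53.40° ✓; |ZS| = 12.50 ✓; ∠ZSQ = 46.10° ✓; |SQ| = 28.10 ✓; ∠SQR = 61.20° ✓; |QR| = 33.30 ✗.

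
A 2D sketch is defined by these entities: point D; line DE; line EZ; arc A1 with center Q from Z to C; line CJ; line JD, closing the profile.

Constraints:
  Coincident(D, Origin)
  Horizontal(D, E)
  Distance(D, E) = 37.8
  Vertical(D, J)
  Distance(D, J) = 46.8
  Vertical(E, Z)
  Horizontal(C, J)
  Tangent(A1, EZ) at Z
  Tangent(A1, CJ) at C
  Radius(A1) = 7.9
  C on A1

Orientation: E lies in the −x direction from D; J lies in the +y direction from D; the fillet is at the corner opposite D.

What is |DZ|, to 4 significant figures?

54.24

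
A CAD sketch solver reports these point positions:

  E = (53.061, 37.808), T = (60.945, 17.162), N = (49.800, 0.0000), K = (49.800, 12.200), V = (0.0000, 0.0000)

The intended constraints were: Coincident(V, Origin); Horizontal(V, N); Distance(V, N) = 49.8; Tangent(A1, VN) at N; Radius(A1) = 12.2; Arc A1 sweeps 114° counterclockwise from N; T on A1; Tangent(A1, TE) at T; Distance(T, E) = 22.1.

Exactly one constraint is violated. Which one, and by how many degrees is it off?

Tangent(A1, TE) at T — off by 3.10°.

V = (0.00, 0.00) ✓; V.y = 0.00, N.y = 0.00 ✓; |VN| = 49.80 ✓; ∠(KN, NV) = 90.00° ✓; |KN| = 12.20 ✓; bearing(K→T) − bearing(K→N) = 114.0° ✓; |KT| = 12.20 ✓; ∠(KT, TE) = 93.10° ✗; |TE| = 22.10 ✓.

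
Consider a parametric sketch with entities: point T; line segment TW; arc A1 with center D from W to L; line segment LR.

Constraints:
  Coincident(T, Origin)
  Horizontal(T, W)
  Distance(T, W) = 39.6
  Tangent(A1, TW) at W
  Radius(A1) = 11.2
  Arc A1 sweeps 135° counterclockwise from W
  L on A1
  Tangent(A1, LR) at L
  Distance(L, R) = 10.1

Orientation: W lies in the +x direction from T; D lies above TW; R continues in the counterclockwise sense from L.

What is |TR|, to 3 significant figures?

48.2

T is at the origin; TW is horizontal with |TW| = 39.6 and W on the +x side, so W = (39.6, 0.00). A1 meets TW tangentially, so DW is at right angles to TW, so D = W + (0, 11.2) = (39.6, 11.2). On A1, W sits at bearing -90° from D; a 135° counterclockwise sweep puts L at bearing 45°, so L = D + 11.2·(cos 45°, sin 45°) = (47.5, 19.1). Tangency of A1 to LR means the radius DL is perpendicular to LR, so LR runs along (−sin 45°, cos 45°); with |LR| = 10.1, R = (40.4, 26.3). Then |TR| = |R − T| = 48.2.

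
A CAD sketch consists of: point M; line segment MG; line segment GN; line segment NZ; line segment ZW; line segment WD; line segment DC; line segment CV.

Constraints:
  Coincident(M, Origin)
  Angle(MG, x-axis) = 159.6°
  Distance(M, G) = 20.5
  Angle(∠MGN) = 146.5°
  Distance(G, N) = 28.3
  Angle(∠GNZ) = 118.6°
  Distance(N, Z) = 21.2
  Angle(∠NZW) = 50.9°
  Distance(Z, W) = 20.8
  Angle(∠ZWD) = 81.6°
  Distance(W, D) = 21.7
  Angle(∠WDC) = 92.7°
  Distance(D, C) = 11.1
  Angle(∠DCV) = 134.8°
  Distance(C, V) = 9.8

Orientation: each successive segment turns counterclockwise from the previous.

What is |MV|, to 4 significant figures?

57.72

M is at the origin; MG runs at 159.6° with length 20.5, so G = (-19.21, 7.146). ∠MGN = 146.5° gives GN at -166.9° from the x-axis; with |GN| = 28.3, N = (-46.78, 0.7315). ∠GNZ = 118.6° gives NZ at -105.5° from the x-axis; with |NZ| = 21.2, Z = (-52.44, -19.70). ∠NZW = 50.9° gives ZW at 23.60° from the x-axis; with |ZW| = 20.8, W = (-33.38, -11.37). ∠ZWD = 81.6° gives WD at 122.0° from the x-axis; with |WD| = 21.7, D = (-44.88, 7.032). ∠WDC = 92.7° gives DC at -150.7° from the x-axis; with |DC| = 11.1, C = (-54.56, 1.600). ∠DCV = 134.8° gives CV at -105.5° from the x-axis; with |CV| = 9.8, V = (-57.18, -7.843). Then |MV| = |V − M| = 57.72.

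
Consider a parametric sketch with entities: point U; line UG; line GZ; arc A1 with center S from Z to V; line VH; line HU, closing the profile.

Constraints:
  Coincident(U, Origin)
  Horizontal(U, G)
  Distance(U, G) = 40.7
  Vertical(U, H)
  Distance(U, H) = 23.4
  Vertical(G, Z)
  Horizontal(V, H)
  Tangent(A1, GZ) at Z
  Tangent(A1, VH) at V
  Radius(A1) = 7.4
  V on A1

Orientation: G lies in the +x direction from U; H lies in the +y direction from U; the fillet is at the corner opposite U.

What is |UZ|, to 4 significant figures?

43.73

U is at the origin; U and G share the same y with |UG| = 40.7 and G on the +x side, so G = (40.70, 0.000). U and H share the same x with |UH| = 23.4 and H on the +y side, so H = (0.000, 23.40). The virtual corner opposite U is at (40.70, 23.40). The tangent condition forces SZ to be normal to GZ and the tangent condition forces SV to be normal to VH, with radius 7.4, so the center S sits 7.4 in from both sides at S = (33.30, 16.00). That places the tangent points at Z = (40.70, 16.00) on GZ and V = (33.30, 23.40) on VH. Then |UZ| = |Z − U| = 43.73.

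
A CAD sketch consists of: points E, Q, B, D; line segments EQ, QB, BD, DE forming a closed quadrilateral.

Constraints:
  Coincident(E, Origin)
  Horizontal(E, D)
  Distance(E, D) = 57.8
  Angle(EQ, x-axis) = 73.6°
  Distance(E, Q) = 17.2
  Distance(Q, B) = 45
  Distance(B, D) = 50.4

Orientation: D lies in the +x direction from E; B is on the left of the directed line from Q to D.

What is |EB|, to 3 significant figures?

60.3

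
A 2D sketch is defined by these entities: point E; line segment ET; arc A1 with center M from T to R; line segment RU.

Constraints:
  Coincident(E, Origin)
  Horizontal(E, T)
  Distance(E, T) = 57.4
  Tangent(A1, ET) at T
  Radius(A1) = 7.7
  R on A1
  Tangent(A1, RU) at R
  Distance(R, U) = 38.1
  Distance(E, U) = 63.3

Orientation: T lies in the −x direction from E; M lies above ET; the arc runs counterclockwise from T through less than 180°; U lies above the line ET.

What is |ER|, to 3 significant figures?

50.2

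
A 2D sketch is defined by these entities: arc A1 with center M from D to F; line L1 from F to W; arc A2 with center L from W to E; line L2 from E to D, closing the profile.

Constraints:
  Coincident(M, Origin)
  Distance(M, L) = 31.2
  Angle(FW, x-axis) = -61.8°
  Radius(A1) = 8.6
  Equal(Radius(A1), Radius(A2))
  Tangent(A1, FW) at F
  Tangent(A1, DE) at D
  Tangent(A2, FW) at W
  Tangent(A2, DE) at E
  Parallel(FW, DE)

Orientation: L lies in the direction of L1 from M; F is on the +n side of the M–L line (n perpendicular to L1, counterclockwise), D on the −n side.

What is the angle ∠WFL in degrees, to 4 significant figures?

15.41°

The slot axis is L1's direction at -61.8°, so u = (cos -61.8°, sin -61.8°) = (0.4726, -0.8813) and n = (−sin -61.8°, cos -61.8°) = (0.8813, 0.4726). M is at the origin and L lies 31.2 along u from M, so L = 31.2·u = (14.74, -27.50). Tangency of A1 to both parallel lines with radius 8.6 puts F and D at M ± 8.6·n: F = (7.579, 4.064), D = (-7.579, -4.064). Equal radii place W and E the same way about L: W = L + 8.6·n = (22.32, -23.43), E = L − 8.6·n = (7.164, -31.56). Then cos ∠WFL = FW·FL / (|FW||FL|), giving 15.41°.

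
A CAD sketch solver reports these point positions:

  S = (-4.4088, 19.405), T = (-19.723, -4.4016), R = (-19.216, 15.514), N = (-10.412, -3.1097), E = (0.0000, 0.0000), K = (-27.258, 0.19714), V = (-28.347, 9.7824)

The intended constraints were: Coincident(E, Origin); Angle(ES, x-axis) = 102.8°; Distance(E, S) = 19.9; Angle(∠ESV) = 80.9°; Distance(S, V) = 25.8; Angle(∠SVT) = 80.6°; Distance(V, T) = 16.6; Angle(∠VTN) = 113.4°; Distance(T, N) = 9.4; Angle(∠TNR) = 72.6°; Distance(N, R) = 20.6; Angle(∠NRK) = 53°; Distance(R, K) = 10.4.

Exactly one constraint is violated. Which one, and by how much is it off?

Distance(R, K) = 10.4 — off by 6.90.

E = (0.00, 0.00) ✓; ES at 102.8° ✓; |ES| = 19.90 ✓; ∠ESV = 80.90° ✓; |SV| = 25.80 ✓; ∠SVT = 80.60° ✓; |VT| = 16.60 ✓; ∠VTN = 113.4° ✓; |TN| = 9.400 ✓; ∠TNR = 72.60° ✓; |NR| = 20.60 ✓; ∠NRK = 53.00° ✓; |RK| = 17.30 ✗.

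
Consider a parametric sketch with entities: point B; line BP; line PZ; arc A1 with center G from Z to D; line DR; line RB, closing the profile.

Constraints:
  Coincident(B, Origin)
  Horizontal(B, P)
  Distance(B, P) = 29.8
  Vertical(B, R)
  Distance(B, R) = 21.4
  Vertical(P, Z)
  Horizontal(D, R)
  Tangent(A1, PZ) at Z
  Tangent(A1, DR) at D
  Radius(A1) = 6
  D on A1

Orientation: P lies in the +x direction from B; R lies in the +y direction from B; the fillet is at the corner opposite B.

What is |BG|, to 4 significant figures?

28.35

BR is vertical with |BR| = 21.4 and R on the +y side, so R = (0.000, 21.40). The virtual corner opposite B is at (29.80, 21.40). Since A1 is tangent to PZ there, GZ ⟂ PZ and since A1 is tangent to DR there, GD ⟂ DR, with radius 6.0, so the center G sits 6.0 in from both sides at G = (23.80, 15.40). Then |BG| = |G − B| = 28.35.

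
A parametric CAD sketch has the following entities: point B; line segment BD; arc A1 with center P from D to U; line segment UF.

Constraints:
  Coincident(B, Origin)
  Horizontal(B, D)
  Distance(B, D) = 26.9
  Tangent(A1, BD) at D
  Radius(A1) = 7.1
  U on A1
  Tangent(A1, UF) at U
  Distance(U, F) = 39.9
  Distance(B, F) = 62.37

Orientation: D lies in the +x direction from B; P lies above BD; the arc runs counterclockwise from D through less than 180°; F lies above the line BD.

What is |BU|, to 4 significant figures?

34.12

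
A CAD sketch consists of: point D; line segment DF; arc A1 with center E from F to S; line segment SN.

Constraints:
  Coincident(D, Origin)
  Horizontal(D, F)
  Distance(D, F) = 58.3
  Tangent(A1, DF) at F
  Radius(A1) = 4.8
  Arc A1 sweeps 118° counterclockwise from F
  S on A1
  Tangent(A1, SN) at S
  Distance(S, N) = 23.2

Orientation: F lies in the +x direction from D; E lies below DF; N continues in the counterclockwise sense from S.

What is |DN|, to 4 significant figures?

70.55

On A1, F sits at bearing 90° from E; a 118° counterclockwise sweep puts S at bearing 208°, so S = E + 4.8·(cos 208°, sin 208°) = (54.06, -7.053). Tangency of A1 to SN means the radius ES is perpendicular to SN, so SN runs along (−sin 208°, cos 208°); with |SN| = 23.2, N = (64.95, -27.54). Then |DN| = |N − D| = 70.55.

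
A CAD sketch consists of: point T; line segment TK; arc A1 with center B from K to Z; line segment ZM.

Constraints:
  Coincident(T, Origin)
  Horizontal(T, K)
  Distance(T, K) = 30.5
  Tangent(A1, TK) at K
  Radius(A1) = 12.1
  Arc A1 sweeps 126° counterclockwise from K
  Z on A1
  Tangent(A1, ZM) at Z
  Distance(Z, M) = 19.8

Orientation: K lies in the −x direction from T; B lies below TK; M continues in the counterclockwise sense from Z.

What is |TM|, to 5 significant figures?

45.410

T is at the origin; TK is horizontal with |TK| = 30.5 and K on the −x side, so K = (-30.500, 0.0000). Since A1 is tangent to TK there, BK ⟂ TK, so B = K + (0, -12.1) = (-30.500, -12.100). On A1, K sits at bearing 90° from B; a 126° counterclockwise sweep puts Z at bearing 216°, so Z = B + 12.1·(cos 216°, sin 216°) = (-40.289, -19.212). Tangency of A1 to ZM means the radius BZ is perpendicular to ZM, so ZM runs along (−sin 216°, cos 216°); with |ZM| = 19.8, M = (-28.651, -35.231). Then |TM| = |M − T| = 45.410.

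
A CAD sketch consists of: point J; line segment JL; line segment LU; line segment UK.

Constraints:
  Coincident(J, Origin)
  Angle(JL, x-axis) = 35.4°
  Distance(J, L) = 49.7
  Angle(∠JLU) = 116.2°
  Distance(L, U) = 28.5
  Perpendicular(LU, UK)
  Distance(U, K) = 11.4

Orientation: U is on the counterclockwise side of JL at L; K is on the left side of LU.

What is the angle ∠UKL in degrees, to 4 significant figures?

68.20°

J is at the origin; JL runs at 35.4° with length 49.7, so L = 49.7·(cos 35.4°, sin 35.4°) = (40.51, 28.79). ∠JLU = 116.2°, so LU runs at 35.4° + (180° − 116.2°) = 99.20° from the x-axis; with |LU| = 28.5, U = L + 28.5·(cos 99.20°, sin 99.20°) = (35.96, 56.92). LU is perpendicular to UK; with |UK| = 11.4 on the left of LU, K = U + 11.4·(-0.9871, -0.1599) = (24.70, 55.10). Then cos ∠UKL = KU·KL / (|KU||KL|), giving 68.20°.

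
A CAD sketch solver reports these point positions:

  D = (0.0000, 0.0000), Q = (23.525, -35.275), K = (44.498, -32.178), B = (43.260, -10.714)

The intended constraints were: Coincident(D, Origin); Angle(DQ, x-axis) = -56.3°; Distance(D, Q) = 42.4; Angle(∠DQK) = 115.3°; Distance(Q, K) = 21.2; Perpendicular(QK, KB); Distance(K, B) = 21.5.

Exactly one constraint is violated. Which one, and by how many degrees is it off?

Perpendicular(QK, KB) — off by 5.10°.

D = (0.00, 0.00) ✓; DQ at -56.30° ✓; |DQ| = 42.40 ✓; ∠DQK = 115.3° ✓; |QK| = 21.20 ✓; ∠(QK, KB) = 84.90° ✗; |KB| = 21.50 ✓.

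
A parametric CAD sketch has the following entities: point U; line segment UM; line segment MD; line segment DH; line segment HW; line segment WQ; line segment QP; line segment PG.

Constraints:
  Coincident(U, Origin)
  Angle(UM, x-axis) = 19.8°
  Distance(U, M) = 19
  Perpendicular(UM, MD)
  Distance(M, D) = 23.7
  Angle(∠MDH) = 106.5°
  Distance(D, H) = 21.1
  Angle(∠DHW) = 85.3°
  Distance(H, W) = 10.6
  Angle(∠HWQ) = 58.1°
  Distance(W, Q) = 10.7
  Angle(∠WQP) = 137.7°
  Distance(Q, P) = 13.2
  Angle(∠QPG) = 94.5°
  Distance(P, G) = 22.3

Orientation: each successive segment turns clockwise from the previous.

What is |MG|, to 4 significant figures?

52.89

U is at the origin; UM runs at 19.8° with length 19.0, so M = (17.88, 6.436). UM ⟂ MD, so MD runs at -70.20°; with |MD| = 23.7, D = (25.90, -15.86). ∠MDH = 106.5° gives DH at -143.7° from the x-axis; with |DH| = 21.1, H = (8.900, -28.35). ∠DHW = 85.3° gives HW at 121.6° from the x-axis; with |HW| = 10.6, W = (3.345, -19.33). ∠HWQ = 58.1° gives WQ at -0.3000° from the x-axis; with |WQ| = 10.7, Q = (14.05, -19.38). ∠WQP = 137.7° gives QP at -42.60° from the x-axis; with |QP| = 13.2, P = (23.76, -28.32). ∠QPG = 94.5° gives PG at -128.1° from the x-axis; with |PG| = 22.3, G = (10.00, -45.87). Then |MG| = |G − M| = 52.89.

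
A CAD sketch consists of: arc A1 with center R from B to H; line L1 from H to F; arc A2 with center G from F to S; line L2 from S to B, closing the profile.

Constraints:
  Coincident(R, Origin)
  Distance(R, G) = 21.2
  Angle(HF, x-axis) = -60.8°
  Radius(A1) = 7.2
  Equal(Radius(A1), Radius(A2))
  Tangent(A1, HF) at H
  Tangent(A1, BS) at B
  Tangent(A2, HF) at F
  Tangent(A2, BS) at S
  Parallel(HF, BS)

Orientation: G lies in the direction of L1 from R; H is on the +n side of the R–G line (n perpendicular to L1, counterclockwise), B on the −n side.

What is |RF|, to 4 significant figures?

22.39

The slot axis is L1's direction at -60.8°, so u = (cos -60.8°, sin -60.8°) = (0.4879, -0.8729) and n = (−sin -60.8°, cos -60.8°) = (0.8729, 0.4879). R is at the origin and G lies 21.2 along u from R, so G = 21.2·u = (10.34, -18.51). Tangency of A1 to both parallel lines with radius 7.2 puts H and B at R ± 7.2·n: H = (6.285, 3.513), B = (-6.285, -3.513). Equal radii place F and S the same way about G: F = G + 7.2·n = (16.63, -14.99), S = G − 7.2·n = (4.058, -22.02). Then |RF| = |F − R| = 22.39.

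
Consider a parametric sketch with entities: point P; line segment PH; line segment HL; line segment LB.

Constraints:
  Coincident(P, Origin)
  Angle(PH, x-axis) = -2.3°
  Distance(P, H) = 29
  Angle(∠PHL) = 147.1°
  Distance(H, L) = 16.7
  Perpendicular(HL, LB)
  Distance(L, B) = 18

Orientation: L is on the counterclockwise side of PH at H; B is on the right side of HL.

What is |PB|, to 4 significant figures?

53.14

P is at the origin; PH runs at -2.3° with length 29.0, so H = 29.0·(cos -2.3°, sin -2.3°) = (28.98, -1.164). ∠PHL = 147.1°, so HL runs at -2.3° + (180° − 147.1°) = 30.60° from the x-axis; with |HL| = 16.7, L = H + 16.7·(cos 30.60°, sin 30.60°) = (43.35, 7.337). HL ⟂ LB; with |LB| = 18.0 on the right of HL, B = L + 18.0·(0.5090, -0.8607) = (52.51, -8.156). Then |PB| = |B − P| = 53.14.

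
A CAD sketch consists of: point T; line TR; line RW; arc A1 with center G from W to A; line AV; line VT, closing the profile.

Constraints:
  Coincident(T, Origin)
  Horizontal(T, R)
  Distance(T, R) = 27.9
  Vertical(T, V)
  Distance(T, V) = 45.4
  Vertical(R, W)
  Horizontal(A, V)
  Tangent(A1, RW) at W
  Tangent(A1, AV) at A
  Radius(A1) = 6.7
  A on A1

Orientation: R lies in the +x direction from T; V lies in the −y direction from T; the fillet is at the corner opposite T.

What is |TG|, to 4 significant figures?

44.13

TV is vertical with |TV| = 45.4 and V on the −y side, so V = (0.000, -45.40). The virtual corner opposite T is at (27.90, -45.40). Since A1 is tangent to RW there, GW ⟂ RW and the tangent condition forces GA to be normal to AV, with radius 6.7, so the center G sits 6.7 in from both sides at G = (21.20, -38.70). Then |TG| = |G − T| = 44.13.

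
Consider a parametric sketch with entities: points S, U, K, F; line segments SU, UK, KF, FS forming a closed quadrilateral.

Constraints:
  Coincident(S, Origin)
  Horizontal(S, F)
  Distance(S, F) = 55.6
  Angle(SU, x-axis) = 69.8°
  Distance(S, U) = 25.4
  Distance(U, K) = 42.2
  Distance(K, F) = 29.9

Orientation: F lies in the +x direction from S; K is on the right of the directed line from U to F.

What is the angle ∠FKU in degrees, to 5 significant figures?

91.962°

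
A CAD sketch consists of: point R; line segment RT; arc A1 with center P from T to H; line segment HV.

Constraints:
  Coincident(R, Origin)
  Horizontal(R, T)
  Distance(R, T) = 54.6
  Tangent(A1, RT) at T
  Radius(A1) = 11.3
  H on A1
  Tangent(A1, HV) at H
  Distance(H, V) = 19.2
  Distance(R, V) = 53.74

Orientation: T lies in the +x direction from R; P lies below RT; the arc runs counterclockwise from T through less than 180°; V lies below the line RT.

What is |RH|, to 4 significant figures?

44.86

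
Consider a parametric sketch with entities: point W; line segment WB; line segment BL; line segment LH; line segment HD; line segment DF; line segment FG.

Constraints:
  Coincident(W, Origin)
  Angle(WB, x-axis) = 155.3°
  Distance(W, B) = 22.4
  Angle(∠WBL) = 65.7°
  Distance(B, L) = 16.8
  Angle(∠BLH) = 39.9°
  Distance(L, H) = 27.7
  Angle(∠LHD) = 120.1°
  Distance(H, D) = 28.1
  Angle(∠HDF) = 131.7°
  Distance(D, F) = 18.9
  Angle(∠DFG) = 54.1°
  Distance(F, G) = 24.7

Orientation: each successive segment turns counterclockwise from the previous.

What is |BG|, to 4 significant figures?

14.30

W is at the origin; WB runs at 155.3° with length 22.4, so B = (-20.35, 9.360). ∠WBL = 65.7° gives BL at -90.40° from the x-axis; with |BL| = 16.8, L = (-20.47, -7.439). ∠BLH = 39.9° gives LH at 49.70° from the x-axis; with |LH| = 27.7, H = (-2.552, 13.69). ∠LHD = 120.1° gives HD at 109.6° from the x-axis; with |HD| = 28.1, D = (-11.98, 40.16). ∠HDF = 131.7° gives DF at 157.9° from the x-axis; with |DF| = 18.9, F = (-29.49, 47.27). ∠DFG = 54.1° gives FG at -76.20° from the x-axis; with |FG| = 24.7, G = (-23.60, 23.28). Then |BG| = |G − B| = 14.30.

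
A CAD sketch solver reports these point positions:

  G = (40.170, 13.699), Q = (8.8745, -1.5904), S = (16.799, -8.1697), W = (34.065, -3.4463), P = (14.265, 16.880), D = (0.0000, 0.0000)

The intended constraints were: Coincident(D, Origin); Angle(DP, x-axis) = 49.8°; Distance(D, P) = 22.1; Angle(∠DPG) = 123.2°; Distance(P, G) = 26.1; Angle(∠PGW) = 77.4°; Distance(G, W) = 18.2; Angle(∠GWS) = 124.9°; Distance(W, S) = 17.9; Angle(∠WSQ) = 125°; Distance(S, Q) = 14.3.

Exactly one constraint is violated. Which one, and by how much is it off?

Distance(S, Q) = 14.3 — off by 4.00.

D = (0.00, 0.00) ✓; DP at 49.80° ✓; |DP| = 22.10 ✓; ∠DPG = 123.2° ✓; |PG| = 26.10 ✓; ∠PGW = 77.40° ✓; |GW| = 18.20 ✓; ∠GWS = 124.9° ✓; |WS| = 17.90 ✓; ∠WSQ = 125.0° ✓; |SQ| = 10.30 ✗.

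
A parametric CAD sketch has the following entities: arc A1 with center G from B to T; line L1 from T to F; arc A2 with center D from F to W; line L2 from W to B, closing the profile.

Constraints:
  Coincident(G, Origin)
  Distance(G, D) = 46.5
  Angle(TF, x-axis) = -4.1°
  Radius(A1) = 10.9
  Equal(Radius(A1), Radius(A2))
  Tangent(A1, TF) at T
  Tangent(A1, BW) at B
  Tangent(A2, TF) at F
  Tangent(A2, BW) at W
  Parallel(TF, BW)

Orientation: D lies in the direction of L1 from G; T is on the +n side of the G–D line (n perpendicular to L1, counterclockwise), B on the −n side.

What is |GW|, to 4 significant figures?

47.76

The slot axis is L1's direction at -4.1°, so u = (cos -4.1°, sin -4.1°) = (0.9974, -0.07150) and n = (−sin -4.1°, cos -4.1°) = (0.07150, 0.9974). G is at the origin and D lies 46.5 along u from G, so D = 46.5·u = (46.38, -3.325). Tangency of A1 to both parallel lines with radius 10.9 puts T and B at G ± 10.9·n: T = (0.7793, 10.87), B = (-0.7793, -10.87). Equal radii place F and W the same way about D: F = D + 10.9·n = (47.16, 7.547), W = D − 10.9·n = (45.60, -14.20). Then |GW| = |W − G| = 47.76.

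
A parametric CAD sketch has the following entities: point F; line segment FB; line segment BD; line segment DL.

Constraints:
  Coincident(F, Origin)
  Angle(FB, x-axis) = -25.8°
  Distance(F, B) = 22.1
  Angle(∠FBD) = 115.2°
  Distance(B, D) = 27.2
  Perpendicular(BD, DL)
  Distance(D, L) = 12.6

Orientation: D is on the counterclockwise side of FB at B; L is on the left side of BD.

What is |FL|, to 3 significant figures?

37.3

∠FBD = 115.2°, so BD runs at -25.8° + (180° − 115.2°) = 39.0° from the x-axis; with |BD| = 27.2, D = B + 27.2·(cos 39.0°, sin 39.0°) = (41.0, 7.50). BD is perpendicular to DL; with |DL| = 12.6 on the left of BD, L = D + 12.6·(-0.629, 0.777) = (33.1, 17.3). Then |FL| = |L − F| = 37.3.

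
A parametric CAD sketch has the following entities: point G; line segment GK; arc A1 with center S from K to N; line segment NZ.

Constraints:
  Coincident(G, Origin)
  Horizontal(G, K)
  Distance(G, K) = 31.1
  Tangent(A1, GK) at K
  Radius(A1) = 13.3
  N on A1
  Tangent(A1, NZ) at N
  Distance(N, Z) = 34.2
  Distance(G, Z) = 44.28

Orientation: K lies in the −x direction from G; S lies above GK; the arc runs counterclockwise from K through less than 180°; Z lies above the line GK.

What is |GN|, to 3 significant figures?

20.8

G is at the origin; GK is horizontal with |GK| = 31.1 and K on the −x side, so K = (-31.1, 0.00). Tangency of A1 to GK means the radius SK is perpendicular to GK, so S = K + (0, 13.3) = (-31.1, 13.3). Since SN ⟂ NZ (tangency), |SZ| = √(13.3² + 34.2²) = 36.7 regardless of where N sits on A1. So Z lies on both circle(G, 44.28) and circle(S, 36.7); the above-GK intersection is Z = (-9.80, 43.2). N is the foot of the tangent from Z: N = (-18.2, 10.0).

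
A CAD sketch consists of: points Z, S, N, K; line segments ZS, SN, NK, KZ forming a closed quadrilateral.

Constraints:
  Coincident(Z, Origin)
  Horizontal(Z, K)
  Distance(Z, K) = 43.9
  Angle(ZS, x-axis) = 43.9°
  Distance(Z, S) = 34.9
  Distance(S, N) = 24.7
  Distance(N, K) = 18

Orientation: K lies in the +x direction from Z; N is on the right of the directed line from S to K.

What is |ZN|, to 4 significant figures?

25.91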